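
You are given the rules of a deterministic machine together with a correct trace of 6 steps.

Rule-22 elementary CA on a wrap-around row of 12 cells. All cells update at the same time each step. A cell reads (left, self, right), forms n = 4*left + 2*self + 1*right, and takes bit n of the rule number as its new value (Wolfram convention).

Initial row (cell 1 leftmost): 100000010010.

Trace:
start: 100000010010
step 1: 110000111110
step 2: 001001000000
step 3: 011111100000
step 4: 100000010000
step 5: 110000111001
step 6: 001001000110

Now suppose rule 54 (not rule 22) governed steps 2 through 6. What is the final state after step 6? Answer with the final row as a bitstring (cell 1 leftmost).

000001000001

(re-executing steps 2..6 under rule 54; state before step 2: 110000111110)
step 2: 001001000001
step 3: 111111100011
step 4: 000000010100
step 5: 000000111110
step 6: 000001000001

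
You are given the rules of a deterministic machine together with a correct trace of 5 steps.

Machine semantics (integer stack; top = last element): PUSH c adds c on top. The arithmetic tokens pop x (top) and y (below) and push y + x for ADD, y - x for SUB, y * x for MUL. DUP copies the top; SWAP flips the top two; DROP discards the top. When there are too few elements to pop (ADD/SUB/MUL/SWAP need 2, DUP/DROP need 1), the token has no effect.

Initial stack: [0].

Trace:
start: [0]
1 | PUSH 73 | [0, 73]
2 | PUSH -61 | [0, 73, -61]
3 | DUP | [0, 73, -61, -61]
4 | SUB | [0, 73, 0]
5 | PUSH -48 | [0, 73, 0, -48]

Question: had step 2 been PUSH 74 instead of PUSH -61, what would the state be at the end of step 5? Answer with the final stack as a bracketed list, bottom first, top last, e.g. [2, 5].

(re-executing from step 2 with the substitution; state before step 2: [0, 73])
2 | PUSH 74 | [0, 73, 74]
3 | DUP | [0, 73, 74, 74]
4 | SUB | [0, 73, 0]
5 | PUSH -48 | [0, 73, 0, -48]

[0, 73, 0, -48]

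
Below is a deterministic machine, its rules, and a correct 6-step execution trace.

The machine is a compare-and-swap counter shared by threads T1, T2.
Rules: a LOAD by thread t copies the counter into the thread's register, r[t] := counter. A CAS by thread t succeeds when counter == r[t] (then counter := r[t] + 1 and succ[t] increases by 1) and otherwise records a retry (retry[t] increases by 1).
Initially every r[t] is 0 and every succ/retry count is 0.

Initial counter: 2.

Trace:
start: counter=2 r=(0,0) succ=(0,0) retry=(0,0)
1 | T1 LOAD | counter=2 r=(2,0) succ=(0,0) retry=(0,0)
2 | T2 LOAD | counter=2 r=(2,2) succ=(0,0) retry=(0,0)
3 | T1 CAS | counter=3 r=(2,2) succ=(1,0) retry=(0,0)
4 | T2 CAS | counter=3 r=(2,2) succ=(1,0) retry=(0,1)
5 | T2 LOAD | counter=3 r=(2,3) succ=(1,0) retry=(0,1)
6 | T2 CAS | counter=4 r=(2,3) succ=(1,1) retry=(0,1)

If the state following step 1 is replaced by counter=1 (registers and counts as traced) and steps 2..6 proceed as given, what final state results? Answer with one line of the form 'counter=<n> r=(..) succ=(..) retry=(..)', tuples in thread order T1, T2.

counter=3 r=(2,2) succ=(0,2) retry=(1,0)

state after step 1 := counter=1 r=(2,0) succ=(0,0) retry=(0,0)
2 | T2 LOAD | counter=1 r=(2,1) succ=(0,0) retry=(0,0)
3 | T1 CAS | counter=1 r=(2,1) succ=(0,0) retry=(1,0)
4 | T2 CAS | counter=2 r=(2,1) succ=(0,1) retry=(1,0)
5 | T2 LOAD | counter=2 r=(2,2) succ=(0,1) retry=(1,0)
6 | T2 CAS | counter=3 r=(2,2) succ=(0,2) retry=(1,0)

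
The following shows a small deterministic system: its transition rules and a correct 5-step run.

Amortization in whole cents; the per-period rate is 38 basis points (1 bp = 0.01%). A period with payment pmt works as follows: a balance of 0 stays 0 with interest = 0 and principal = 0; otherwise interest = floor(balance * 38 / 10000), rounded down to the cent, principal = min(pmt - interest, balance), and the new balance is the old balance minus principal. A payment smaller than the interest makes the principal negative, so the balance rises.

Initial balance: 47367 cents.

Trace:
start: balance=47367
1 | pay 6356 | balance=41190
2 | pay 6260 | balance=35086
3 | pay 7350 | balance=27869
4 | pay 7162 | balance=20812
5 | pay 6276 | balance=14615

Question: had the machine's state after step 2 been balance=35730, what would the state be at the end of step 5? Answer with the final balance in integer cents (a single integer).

15266

state after step 2 := balance=35730
3 | pay 7350 | balance=28515
4 | pay 7162 | balance=21461
5 | pay 6276 | balance=15266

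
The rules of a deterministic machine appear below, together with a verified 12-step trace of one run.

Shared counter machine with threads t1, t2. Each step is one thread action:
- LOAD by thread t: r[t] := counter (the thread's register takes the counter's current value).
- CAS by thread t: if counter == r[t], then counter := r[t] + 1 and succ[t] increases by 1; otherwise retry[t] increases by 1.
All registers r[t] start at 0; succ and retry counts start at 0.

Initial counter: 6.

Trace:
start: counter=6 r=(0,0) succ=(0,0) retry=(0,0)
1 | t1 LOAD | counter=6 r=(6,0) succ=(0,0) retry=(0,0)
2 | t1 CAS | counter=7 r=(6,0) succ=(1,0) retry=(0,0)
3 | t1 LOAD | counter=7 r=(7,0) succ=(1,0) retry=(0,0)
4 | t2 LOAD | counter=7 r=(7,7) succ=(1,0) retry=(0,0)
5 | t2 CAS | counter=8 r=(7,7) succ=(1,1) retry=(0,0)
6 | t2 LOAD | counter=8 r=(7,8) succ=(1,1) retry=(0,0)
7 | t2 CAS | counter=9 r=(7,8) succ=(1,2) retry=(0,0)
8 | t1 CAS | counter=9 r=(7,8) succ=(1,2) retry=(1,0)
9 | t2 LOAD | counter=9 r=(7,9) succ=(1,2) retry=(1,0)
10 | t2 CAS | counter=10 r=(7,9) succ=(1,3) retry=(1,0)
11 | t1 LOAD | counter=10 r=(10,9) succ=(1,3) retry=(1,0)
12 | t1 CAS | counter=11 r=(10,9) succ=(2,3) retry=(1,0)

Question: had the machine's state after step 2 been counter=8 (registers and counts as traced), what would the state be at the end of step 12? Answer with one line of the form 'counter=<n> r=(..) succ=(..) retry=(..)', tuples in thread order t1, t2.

counter=12 r=(11,10) succ=(2,3) retry=(1,0)

state after step 2 := counter=8 r=(6,0) succ=(1,0) retry=(0,0)
3 | t1 LOAD | counter=8 r=(8,0) succ=(1,0) retry=(0,0)
4 | t2 LOAD | counter=8 r=(8,8) succ=(1,0) retry=(0,0)
5 | t2 CAS | counter=9 r=(8,8) succ=(1,1) retry=(0,0)
6 | t2 LOAD | counter=9 r=(8,9) succ=(1,1) retry=(0,0)
7 | t2 CAS | counter=10 r=(8,9) succ=(1,2) retry=(0,0)
8 | t1 CAS | counter=10 r=(8,9) succ=(1,2) retry=(1,0)
9 | t2 LOAD | counter=10 r=(8,10) succ=(1,2) retry=(1,0)
10 | t2 CAS | counter=11 r=(8,10) succ=(1,3) retry=(1,0)
11 | t1 LOAD | counter=11 r=(11,10) succ=(1,3) retry=(1,0)
12 | t1 CAS | counter=12 r=(11,10) succ=(2,3) retry=(1,0)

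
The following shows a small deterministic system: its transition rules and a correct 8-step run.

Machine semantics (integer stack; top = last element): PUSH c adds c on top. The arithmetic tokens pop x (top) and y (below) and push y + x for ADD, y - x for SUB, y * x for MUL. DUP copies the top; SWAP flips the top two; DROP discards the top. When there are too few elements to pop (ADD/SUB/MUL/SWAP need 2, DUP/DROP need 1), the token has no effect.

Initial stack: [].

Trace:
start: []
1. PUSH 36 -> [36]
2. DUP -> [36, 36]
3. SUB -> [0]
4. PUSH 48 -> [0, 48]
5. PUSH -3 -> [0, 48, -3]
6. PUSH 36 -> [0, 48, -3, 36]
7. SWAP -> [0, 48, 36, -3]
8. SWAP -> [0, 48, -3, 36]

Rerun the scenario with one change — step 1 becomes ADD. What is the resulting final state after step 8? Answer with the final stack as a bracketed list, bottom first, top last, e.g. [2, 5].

[48, -3, 36]

(re-executing from step 1 with the substitution; state before step 1: [])
1. ADD -> []
2. DUP -> []
3. SUB -> []
4. PUSH 48 -> [48]
5. PUSH -3 -> [48, -3]
6. PUSH 36 -> [48, -3, 36]
7. SWAP -> [48, 36, -3]
8. SWAP -> [48, -3, 36]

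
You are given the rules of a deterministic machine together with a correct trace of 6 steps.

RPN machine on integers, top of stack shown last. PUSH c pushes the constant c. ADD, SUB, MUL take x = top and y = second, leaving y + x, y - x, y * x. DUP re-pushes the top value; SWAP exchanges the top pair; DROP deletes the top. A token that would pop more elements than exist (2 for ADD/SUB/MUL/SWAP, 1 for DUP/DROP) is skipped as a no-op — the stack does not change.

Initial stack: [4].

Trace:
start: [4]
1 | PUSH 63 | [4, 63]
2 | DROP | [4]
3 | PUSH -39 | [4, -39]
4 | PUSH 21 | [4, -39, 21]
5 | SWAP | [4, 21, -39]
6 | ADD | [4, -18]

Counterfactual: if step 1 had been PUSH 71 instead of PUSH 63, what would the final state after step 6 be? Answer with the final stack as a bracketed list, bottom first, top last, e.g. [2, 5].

(re-executing from step 1 with the substitution; state before step 1: [4])
1 | PUSH 71 | [4, 71]
2 | DROP | [4]
3 | PUSH -39 | [4, -39]
4 | PUSH 21 | [4, -39, 21]
5 | SWAP | [4, 21, -39]
6 | ADD | [4, -18]

[4, -18]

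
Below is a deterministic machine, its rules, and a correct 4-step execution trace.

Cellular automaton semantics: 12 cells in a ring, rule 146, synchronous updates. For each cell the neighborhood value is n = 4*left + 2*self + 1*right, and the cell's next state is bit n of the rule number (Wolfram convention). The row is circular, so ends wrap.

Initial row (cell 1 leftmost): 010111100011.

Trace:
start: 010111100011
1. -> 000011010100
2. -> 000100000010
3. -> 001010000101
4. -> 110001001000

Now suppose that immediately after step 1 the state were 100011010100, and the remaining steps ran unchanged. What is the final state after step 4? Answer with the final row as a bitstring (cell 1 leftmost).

000101001010

state after step 1 := 100011010100
2. -> 010100000011
3. -> 000010000100
4. -> 000101001010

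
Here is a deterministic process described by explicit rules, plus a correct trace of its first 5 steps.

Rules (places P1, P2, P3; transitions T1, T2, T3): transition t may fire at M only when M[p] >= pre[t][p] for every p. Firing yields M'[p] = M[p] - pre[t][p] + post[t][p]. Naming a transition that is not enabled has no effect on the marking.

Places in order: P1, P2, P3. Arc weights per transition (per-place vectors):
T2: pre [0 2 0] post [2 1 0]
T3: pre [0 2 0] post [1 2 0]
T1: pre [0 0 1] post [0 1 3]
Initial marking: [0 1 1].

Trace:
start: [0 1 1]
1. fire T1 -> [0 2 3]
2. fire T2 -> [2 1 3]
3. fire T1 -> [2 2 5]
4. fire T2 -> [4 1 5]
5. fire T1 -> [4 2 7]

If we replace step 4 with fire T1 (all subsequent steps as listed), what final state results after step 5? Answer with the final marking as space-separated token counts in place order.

2 4 9

(re-executing from step 4 with the substitution; state before step 4: [2 2 5])
4. fire T1 -> [2 3 7]
5. fire T1 -> [2 4 9]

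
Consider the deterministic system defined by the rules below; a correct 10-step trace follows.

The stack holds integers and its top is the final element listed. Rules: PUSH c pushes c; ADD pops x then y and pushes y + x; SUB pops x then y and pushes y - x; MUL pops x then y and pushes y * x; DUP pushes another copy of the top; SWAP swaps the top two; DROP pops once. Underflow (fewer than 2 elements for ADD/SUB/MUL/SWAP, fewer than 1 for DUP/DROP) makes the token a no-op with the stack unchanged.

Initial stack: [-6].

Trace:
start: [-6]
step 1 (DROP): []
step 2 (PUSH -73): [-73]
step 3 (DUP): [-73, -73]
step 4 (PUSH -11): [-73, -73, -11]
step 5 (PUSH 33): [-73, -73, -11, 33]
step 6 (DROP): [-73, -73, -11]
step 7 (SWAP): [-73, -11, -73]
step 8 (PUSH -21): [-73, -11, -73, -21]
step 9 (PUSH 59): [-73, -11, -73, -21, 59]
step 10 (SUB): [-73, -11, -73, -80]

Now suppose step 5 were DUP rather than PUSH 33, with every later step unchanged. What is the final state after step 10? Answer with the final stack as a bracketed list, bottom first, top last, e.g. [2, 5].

(re-executing from step 5 with the substitution; state before step 5: [-73, -73, -11])
step 5 (DUP): [-73, -73, -11, -11]
step 6 (DROP): [-73, -73, -11]
step 7 (SWAP): [-73, -11, -73]
step 8 (PUSH -21): [-73, -11, -73, -21]
step 9 (PUSH 59): [-73, -11, -73, -21, 59]
step 10 (SUB): [-73, -11, -73, -80]

[-73, -11, -73, -80]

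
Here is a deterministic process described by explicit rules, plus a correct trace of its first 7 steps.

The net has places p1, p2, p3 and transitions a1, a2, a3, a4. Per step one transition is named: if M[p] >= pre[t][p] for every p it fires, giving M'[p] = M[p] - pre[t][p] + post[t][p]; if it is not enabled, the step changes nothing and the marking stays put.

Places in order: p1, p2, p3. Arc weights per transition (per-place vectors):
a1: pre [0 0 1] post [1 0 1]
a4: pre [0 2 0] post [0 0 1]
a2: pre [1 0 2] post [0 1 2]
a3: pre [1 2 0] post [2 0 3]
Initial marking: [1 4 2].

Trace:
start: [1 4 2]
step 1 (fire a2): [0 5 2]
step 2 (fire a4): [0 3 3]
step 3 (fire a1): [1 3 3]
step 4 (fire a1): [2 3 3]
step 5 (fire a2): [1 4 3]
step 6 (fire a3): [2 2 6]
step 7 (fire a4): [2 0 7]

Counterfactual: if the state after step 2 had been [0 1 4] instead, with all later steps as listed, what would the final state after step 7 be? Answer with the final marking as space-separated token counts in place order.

state after step 2 := [0 1 4]
step 3 (fire a1): [1 1 4]
step 4 (fire a1): [2 1 4]
step 5 (fire a2): [1 2 4]
step 6 (fire a3): [2 0 7]
step 7 (fire a4): [2 0 7]

2 0 7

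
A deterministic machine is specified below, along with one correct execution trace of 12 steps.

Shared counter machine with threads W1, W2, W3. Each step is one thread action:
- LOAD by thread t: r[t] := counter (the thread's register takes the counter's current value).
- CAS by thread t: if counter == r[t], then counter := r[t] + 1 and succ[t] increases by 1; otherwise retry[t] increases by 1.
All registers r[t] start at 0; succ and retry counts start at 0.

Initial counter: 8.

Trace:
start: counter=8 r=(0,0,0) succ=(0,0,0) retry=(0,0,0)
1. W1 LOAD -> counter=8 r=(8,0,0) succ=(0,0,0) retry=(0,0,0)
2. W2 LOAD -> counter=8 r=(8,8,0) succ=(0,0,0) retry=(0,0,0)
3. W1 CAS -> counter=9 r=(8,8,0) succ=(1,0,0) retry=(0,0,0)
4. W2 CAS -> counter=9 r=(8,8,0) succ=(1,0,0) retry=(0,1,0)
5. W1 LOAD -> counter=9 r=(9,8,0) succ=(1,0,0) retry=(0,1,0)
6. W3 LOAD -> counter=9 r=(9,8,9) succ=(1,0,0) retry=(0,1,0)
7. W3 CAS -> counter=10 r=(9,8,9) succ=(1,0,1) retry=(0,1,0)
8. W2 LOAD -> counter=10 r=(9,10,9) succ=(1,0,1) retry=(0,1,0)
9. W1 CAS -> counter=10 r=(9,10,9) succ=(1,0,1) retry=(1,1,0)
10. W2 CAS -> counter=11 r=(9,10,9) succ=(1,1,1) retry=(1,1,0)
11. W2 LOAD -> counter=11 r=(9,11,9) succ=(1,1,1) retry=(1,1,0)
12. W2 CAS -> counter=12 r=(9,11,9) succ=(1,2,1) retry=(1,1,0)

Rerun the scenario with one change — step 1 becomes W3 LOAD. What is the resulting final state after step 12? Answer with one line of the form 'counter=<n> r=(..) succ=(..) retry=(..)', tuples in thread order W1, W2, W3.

(re-executing from step 1 with the substitution; state before step 1: counter=8 r=(0,0,0) succ=(0,0,0) retry=(0,0,0))
1. W3 LOAD -> counter=8 r=(0,0,8) succ=(0,0,0) retry=(0,0,0)
2. W2 LOAD -> counter=8 r=(0,8,8) succ=(0,0,0) retry=(0,0,0)
3. W1 CAS -> counter=8 r=(0,8,8) succ=(0,0,0) retry=(1,0,0)
4. W2 CAS -> counter=9 r=(0,8,8) succ=(0,1,0) retry=(1,0,0)
5. W1 LOAD -> counter=9 r=(9,8,8) succ=(0,1,0) retry=(1,0,0)
6. W3 LOAD -> counter=9 r=(9,8,9) succ=(0,1,0) retry=(1,0,0)
7. W3 CAS -> counter=10 r=(9,8,9) succ=(0,1,1) retry=(1,0,0)
8. W2 LOAD -> counter=10 r=(9,10,9) succ=(0,1,1) retry=(1,0,0)
9. W1 CAS -> counter=10 r=(9,10,9) succ=(0,1,1) retry=(2,0,0)
10. W2 CAS -> counter=11 r=(9,10,9) succ=(0,2,1) retry=(2,0,0)
11. W2 LOAD -> counter=11 r=(9,11,9) succ=(0,2,1) retry=(2,0,0)
12. W2 CAS -> counter=12 r=(9,11,9) succ=(0,3,1) retry=(2,0,0)

counter=12 r=(9,11,9) succ=(0,3,1) retry=(2,0,0)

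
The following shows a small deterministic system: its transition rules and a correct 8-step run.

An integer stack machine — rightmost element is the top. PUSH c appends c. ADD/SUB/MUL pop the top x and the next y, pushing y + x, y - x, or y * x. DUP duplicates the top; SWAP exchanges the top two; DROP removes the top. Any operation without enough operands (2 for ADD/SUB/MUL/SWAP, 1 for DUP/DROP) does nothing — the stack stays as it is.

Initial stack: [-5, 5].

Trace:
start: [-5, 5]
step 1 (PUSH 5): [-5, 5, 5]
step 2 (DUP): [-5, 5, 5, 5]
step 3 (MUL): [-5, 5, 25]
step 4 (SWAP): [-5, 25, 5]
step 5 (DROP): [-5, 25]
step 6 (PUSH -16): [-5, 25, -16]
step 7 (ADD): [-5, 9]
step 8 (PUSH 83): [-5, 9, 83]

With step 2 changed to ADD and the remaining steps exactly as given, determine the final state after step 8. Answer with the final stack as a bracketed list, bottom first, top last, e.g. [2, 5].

[-16, 83]

(re-executing from step 2 with the substitution; state before step 2: [-5, 5, 5])
step 2 (ADD): [-5, 10]
step 3 (MUL): [-50]
step 4 (SWAP): [-50]
step 5 (DROP): []
step 6 (PUSH -16): [-16]
step 7 (ADD): [-16]
step 8 (PUSH 83): [-16, 83]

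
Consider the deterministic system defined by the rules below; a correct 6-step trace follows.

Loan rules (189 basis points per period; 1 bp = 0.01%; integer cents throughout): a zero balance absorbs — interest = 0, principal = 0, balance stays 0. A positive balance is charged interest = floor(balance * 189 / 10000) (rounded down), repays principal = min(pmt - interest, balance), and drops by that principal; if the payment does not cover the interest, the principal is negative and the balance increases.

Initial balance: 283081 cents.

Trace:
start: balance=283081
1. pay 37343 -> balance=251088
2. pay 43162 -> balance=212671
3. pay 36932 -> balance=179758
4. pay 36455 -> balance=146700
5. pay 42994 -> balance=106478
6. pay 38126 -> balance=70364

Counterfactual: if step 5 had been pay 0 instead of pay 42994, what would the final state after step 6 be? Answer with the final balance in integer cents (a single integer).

(re-executing from step 5 with the substitution; state before step 5: balance=146700)
5. pay 0 -> balance=149472
6. pay 38126 -> balance=114171

114171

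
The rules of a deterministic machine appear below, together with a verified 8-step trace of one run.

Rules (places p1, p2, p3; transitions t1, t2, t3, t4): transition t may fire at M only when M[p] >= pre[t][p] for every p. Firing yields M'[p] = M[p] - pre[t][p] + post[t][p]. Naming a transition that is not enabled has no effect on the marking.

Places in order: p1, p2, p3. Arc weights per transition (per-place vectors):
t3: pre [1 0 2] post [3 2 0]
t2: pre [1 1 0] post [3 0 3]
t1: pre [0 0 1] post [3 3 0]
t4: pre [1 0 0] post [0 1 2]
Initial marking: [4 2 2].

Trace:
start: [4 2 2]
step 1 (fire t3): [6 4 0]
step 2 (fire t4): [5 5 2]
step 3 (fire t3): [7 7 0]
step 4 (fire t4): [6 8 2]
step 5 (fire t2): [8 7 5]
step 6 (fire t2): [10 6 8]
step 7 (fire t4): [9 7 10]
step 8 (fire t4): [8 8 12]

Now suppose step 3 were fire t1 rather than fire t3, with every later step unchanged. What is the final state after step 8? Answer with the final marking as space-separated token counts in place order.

9 9 13

(re-executing from step 3 with the substitution; state before step 3: [5 5 2])
step 3 (fire t1): [8 8 1]
step 4 (fire t4): [7 9 3]
step 5 (fire t2): [9 8 6]
step 6 (fire t2): [11 7 9]
step 7 (fire t4): [10 8 11]
step 8 (fire t4): [9 9 13]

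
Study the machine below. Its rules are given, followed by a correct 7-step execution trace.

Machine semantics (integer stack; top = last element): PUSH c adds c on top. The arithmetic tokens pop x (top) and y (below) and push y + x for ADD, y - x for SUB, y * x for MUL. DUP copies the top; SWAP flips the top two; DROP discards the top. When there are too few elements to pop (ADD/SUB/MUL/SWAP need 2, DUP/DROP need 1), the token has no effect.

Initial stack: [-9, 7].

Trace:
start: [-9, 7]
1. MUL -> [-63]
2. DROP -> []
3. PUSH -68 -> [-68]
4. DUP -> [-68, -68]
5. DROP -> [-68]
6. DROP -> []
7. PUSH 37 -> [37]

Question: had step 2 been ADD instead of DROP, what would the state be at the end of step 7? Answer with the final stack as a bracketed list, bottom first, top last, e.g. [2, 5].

(re-executing from step 2 with the substitution; state before step 2: [-63])
2. ADD -> [-63]
3. PUSH -68 -> [-63, -68]
4. DUP -> [-63, -68, -68]
5. DROP -> [-63, -68]
6. DROP -> [-63]
7. PUSH 37 -> [-63, 37]

[-63, 37]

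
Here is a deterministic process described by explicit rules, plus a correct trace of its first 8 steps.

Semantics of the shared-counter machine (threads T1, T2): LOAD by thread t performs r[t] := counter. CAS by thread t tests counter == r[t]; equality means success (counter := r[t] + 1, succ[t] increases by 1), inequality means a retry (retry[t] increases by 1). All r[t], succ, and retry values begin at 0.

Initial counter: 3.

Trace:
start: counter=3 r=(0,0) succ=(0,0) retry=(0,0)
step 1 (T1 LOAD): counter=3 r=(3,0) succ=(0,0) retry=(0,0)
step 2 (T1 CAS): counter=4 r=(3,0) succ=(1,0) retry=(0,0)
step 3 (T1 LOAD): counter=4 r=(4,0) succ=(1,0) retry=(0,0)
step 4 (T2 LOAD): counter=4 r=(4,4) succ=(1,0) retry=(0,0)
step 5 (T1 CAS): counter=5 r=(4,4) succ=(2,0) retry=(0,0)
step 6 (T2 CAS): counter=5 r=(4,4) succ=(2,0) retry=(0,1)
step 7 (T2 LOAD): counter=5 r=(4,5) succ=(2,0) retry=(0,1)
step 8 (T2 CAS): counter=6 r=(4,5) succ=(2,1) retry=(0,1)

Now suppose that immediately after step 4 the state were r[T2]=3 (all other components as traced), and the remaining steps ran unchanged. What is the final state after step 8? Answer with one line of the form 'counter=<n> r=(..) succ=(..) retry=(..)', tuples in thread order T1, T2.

state after step 4 := counter=4 r=(4,3) succ=(1,0) retry=(0,0)
step 5 (T1 CAS): counter=5 r=(4,3) succ=(2,0) retry=(0,0)
step 6 (T2 CAS): counter=5 r=(4,3) succ=(2,0) retry=(0,1)
step 7 (T2 LOAD): counter=5 r=(4,5) succ=(2,0) retry=(0,1)
step 8 (T2 CAS): counter=6 r=(4,5) succ=(2,1) retry=(0,1)

counter=6 r=(4,5) succ=(2,1) retry=(0,1)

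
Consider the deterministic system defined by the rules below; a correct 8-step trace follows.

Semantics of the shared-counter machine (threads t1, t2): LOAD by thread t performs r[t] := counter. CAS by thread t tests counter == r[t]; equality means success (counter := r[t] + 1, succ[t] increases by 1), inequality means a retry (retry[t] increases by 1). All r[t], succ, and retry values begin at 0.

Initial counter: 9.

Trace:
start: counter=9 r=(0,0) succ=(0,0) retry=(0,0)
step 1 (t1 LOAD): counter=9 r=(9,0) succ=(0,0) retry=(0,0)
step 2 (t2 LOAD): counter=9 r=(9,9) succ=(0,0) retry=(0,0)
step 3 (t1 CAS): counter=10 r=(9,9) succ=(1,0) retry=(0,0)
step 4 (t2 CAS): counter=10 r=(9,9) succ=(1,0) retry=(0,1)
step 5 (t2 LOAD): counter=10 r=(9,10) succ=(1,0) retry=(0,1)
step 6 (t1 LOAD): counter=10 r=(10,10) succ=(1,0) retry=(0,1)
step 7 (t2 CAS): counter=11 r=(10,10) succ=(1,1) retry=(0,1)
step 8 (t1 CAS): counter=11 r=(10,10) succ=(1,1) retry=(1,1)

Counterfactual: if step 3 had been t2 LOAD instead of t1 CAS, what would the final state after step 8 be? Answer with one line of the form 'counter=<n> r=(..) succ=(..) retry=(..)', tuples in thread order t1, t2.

counter=11 r=(10,10) succ=(0,2) retry=(1,0)

(re-executing from step 3 with the substitution; state before step 3: counter=9 r=(9,9) succ=(0,0) retry=(0,0))
step 3 (t2 LOAD): counter=9 r=(9,9) succ=(0,0) retry=(0,0)
step 4 (t2 CAS): counter=10 r=(9,9) succ=(0,1) retry=(0,0)
step 5 (t2 LOAD): counter=10 r=(9,10) succ=(0,1) retry=(0,0)
step 6 (t1 LOAD): counter=10 r=(10,10) succ=(0,1) retry=(0,0)
step 7 (t2 CAS): counter=11 r=(10,10) succ=(0,2) retry=(0,0)
step 8 (t1 CAS): counter=11 r=(10,10) succ=(0,2) retry=(1,0)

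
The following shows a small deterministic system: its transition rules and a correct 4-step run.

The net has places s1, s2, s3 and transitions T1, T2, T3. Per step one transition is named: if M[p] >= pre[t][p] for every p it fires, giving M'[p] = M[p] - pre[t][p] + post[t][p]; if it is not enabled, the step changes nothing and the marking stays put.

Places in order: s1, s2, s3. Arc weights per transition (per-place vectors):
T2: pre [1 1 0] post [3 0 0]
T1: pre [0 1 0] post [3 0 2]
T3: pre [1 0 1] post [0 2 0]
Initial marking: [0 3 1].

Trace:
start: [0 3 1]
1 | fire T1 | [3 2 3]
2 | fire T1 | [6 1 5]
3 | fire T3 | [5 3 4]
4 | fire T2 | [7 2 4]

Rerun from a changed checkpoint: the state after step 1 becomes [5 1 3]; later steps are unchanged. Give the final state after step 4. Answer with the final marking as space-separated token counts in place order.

state after step 1 := [5 1 3]
2 | fire T1 | [8 0 5]
3 | fire T3 | [7 2 4]
4 | fire T2 | [9 1 4]

9 1 4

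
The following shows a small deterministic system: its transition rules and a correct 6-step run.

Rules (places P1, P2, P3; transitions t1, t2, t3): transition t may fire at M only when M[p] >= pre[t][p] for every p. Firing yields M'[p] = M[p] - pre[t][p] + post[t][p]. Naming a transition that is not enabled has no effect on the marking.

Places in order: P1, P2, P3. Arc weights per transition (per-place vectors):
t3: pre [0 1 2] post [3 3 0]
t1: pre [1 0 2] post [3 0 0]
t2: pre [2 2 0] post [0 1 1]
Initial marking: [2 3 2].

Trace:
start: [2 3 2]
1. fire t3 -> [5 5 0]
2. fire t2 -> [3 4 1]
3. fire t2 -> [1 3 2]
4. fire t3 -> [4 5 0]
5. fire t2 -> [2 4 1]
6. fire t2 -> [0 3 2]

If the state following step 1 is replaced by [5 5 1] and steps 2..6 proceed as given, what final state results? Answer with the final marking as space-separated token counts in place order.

state after step 1 := [5 5 1]
2. fire t2 -> [3 4 2]
3. fire t2 -> [1 3 3]
4. fire t3 -> [4 5 1]
5. fire t2 -> [2 4 2]
6. fire t2 -> [0 3 3]

0 3 3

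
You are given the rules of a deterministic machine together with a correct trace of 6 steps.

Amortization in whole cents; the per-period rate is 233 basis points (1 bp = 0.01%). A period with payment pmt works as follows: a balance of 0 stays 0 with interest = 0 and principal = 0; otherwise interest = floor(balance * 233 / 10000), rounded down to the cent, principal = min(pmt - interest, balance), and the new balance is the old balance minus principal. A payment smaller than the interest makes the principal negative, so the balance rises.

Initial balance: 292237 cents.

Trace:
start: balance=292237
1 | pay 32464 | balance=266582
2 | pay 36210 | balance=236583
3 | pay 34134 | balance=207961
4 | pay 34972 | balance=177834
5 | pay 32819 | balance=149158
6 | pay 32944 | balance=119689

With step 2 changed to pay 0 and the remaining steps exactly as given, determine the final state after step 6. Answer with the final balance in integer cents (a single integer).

(re-executing from step 2 with the substitution; state before step 2: balance=266582)
2 | pay 0 | balance=272793
3 | pay 34134 | balance=245015
4 | pay 34972 | balance=215751
5 | pay 32819 | balance=187958
6 | pay 32944 | balance=159393

159393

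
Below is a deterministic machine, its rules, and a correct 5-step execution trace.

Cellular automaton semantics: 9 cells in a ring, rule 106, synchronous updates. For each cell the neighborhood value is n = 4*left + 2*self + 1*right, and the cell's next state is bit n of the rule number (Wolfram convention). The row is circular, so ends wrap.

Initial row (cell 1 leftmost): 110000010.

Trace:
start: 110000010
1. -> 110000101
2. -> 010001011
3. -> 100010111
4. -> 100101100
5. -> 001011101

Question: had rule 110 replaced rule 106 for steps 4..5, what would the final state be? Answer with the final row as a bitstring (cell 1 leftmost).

101100101

(re-executing steps 4..5 under rule 110; state before step 4: 100010111)
4. -> 100111100
5. -> 101100101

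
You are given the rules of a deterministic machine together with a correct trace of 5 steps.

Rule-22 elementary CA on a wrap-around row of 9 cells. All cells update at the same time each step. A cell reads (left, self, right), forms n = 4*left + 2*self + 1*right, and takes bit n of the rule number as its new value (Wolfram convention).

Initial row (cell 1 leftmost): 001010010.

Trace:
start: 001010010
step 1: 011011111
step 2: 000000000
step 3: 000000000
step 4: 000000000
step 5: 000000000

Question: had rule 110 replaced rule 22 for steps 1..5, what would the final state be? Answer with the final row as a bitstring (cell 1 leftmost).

(re-executing steps 1..5 under rule 110; state before step 1: 001010010)
step 1: 011110110
step 2: 110011110
step 3: 110110011
step 4: 011110110
step 5: 110011110

110011110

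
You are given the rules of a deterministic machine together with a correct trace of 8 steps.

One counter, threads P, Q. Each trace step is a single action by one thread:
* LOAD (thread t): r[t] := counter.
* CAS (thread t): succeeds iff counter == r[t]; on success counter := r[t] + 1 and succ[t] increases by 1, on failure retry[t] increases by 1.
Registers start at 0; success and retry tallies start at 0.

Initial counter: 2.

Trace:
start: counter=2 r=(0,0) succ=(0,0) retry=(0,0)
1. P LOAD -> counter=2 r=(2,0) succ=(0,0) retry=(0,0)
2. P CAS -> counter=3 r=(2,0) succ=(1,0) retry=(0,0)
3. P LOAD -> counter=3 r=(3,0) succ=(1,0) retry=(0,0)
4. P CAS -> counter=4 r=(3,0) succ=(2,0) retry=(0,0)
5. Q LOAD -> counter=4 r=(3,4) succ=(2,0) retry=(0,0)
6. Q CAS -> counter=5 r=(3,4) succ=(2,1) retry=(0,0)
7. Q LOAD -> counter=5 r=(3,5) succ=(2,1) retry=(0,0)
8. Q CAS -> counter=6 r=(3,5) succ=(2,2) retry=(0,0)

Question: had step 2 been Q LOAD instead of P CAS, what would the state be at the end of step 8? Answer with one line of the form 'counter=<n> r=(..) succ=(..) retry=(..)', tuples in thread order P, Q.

counter=5 r=(2,4) succ=(1,2) retry=(0,0)

(re-executing from step 2 with the substitution; state before step 2: counter=2 r=(2,0) succ=(0,0) retry=(0,0))
2. Q LOAD -> counter=2 r=(2,2) succ=(0,0) retry=(0,0)
3. P LOAD -> counter=2 r=(2,2) succ=(0,0) retry=(0,0)
4. P CAS -> counter=3 r=(2,2) succ=(1,0) retry=(0,0)
5. Q LOAD -> counter=3 r=(2,3) succ=(1,0) retry=(0,0)
6. Q CAS -> counter=4 r=(2,3) succ=(1,1) retry=(0,0)
7. Q LOAD -> counter=4 r=(2,4) succ=(1,1) retry=(0,0)
8. Q CAS -> counter=5 r=(2,4) succ=(1,2) retry=(0,0)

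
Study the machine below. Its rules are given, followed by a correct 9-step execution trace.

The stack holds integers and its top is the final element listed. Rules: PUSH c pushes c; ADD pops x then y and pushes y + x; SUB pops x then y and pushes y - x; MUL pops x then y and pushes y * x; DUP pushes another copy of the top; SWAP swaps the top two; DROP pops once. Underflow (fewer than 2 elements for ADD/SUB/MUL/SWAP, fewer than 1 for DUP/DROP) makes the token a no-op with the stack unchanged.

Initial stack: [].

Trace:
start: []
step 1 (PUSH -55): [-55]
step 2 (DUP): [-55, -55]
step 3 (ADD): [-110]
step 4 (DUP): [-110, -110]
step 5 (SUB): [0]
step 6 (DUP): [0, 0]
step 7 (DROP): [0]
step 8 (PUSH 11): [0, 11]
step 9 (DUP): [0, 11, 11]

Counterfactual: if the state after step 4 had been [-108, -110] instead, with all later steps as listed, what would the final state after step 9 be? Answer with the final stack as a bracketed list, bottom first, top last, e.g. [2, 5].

state after step 4 := [-108, -110]
step 5 (SUB): [2]
step 6 (DUP): [2, 2]
step 7 (DROP): [2]
step 8 (PUSH 11): [2, 11]
step 9 (DUP): [2, 11, 11]

[2, 11, 11]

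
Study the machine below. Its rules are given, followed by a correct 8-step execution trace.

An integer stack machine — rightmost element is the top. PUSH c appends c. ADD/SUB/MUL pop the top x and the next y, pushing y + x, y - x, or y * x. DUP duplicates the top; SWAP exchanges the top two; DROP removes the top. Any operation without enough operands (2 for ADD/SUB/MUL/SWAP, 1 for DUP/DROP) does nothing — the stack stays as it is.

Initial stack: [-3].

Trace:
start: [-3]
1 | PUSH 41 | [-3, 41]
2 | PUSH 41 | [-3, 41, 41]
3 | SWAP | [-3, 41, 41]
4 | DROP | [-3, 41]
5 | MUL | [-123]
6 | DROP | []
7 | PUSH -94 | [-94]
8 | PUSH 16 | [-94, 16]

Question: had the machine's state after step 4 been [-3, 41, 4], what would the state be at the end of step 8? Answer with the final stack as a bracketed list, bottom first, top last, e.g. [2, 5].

[-3, -94, 16]

state after step 4 := [-3, 41, 4]
5 | MUL | [-3, 164]
6 | DROP | [-3]
7 | PUSH -94 | [-3, -94]
8 | PUSH 16 | [-3, -94, 16]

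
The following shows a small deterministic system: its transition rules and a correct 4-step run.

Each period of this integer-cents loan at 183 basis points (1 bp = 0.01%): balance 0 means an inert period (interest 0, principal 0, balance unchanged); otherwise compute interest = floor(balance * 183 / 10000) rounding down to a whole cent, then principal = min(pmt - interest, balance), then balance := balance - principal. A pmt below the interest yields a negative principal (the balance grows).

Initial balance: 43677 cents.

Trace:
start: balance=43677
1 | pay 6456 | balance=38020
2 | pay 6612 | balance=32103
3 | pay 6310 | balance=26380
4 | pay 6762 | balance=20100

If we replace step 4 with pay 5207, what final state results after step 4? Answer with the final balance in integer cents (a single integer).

21655

(re-executing from step 4 with the substitution; state before step 4: balance=26380)
4 | pay 5207 | balance=21655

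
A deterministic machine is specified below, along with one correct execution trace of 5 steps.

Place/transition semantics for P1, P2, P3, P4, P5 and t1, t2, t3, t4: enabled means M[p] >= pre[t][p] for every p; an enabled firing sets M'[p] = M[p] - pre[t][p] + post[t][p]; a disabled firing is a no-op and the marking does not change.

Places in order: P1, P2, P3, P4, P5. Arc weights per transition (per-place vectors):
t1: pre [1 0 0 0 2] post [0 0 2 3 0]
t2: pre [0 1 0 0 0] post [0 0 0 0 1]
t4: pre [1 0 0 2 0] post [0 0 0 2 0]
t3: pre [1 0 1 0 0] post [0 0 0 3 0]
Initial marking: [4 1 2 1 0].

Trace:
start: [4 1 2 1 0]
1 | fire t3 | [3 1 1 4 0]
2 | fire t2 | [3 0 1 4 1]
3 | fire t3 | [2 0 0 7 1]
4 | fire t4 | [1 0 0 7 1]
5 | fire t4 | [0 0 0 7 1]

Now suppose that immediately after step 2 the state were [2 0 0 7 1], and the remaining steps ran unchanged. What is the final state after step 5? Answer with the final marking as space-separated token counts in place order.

state after step 2 := [2 0 0 7 1]
3 | fire t3 | [2 0 0 7 1]
4 | fire t4 | [1 0 0 7 1]
5 | fire t4 | [0 0 0 7 1]

0 0 0 7 1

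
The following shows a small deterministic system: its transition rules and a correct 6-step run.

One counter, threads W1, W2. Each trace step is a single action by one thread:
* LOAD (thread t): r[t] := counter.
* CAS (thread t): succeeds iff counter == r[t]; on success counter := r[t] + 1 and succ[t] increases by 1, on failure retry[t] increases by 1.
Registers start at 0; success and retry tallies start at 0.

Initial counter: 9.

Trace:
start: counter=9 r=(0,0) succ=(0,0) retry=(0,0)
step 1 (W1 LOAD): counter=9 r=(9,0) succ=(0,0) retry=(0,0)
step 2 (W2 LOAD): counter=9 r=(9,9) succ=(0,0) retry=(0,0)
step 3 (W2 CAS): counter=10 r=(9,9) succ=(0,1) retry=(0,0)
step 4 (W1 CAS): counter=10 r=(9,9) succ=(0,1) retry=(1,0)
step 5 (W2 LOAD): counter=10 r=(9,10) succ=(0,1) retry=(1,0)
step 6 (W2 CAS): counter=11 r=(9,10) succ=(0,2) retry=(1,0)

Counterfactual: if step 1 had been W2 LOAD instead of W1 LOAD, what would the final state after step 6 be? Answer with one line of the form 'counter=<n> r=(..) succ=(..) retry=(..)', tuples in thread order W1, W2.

(re-executing from step 1 with the substitution; state before step 1: counter=9 r=(0,0) succ=(0,0) retry=(0,0))
step 1 (W2 LOAD): counter=9 r=(0,9) succ=(0,0) retry=(0,0)
step 2 (W2 LOAD): counter=9 r=(0,9) succ=(0,0) retry=(0,0)
step 3 (W2 CAS): counter=10 r=(0,9) succ=(0,1) retry=(0,0)
step 4 (W1 CAS): counter=10 r=(0,9) succ=(0,1) retry=(1,0)
step 5 (W2 LOAD): counter=10 r=(0,10) succ=(0,1) retry=(1,0)
step 6 (W2 CAS): counter=11 r=(0,10) succ=(0,2) retry=(1,0)

counter=11 r=(0,10) succ=(0,2) retry=(1,0)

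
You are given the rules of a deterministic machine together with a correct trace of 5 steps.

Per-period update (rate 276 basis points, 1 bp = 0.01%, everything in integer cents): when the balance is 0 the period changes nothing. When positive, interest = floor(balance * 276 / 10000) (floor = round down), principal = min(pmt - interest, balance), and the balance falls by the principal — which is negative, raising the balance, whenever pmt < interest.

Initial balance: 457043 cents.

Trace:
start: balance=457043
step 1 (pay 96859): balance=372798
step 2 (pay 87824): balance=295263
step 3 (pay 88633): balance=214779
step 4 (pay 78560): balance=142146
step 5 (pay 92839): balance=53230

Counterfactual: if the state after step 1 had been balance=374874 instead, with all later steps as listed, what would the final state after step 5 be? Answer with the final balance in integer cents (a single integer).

state after step 1 := balance=374874
step 2 (pay 87824): balance=297396
step 3 (pay 88633): balance=216971
step 4 (pay 78560): balance=144399
step 5 (pay 92839): balance=55545

55545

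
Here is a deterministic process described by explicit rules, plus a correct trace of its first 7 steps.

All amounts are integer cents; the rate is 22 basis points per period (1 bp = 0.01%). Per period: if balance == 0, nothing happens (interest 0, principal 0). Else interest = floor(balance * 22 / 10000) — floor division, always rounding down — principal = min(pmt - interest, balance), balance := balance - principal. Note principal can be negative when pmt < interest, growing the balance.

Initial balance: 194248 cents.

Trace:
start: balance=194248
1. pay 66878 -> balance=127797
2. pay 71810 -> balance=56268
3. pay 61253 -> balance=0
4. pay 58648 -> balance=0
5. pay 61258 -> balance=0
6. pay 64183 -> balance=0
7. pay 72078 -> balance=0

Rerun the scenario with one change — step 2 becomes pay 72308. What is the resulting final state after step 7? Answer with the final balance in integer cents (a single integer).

0

(re-executing from step 2 with the substitution; state before step 2: balance=127797)
2. pay 72308 -> balance=55770
3. pay 61253 -> balance=0
4. pay 58648 -> balance=0
5. pay 61258 -> balance=0
6. pay 64183 -> balance=0
7. pay 72078 -> balance=0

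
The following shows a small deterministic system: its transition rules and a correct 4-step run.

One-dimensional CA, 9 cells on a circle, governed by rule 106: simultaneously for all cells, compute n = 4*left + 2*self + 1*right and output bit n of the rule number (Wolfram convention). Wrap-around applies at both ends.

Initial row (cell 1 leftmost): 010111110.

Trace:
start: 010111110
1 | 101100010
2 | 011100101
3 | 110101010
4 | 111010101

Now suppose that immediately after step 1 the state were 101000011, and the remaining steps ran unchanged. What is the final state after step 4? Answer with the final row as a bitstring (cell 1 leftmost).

state after step 1 := 101000011
2 | 110000110
3 | 110001111
4 | 010011000

010011000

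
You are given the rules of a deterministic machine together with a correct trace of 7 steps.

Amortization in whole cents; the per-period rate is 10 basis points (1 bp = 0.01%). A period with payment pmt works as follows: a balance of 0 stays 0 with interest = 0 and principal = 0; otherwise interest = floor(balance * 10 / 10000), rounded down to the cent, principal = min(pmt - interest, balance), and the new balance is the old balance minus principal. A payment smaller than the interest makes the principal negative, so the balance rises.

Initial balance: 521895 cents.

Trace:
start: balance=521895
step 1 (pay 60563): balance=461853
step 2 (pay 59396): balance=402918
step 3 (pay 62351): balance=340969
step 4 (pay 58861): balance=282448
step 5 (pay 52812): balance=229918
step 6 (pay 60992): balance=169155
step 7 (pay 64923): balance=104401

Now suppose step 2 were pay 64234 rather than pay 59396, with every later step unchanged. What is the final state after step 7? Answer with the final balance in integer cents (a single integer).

(re-executing from step 2 with the substitution; state before step 2: balance=461853)
step 2 (pay 64234): balance=398080
step 3 (pay 62351): balance=336127
step 4 (pay 58861): balance=277602
step 5 (pay 52812): balance=225067
step 6 (pay 60992): balance=164300
step 7 (pay 64923): balance=99541

99541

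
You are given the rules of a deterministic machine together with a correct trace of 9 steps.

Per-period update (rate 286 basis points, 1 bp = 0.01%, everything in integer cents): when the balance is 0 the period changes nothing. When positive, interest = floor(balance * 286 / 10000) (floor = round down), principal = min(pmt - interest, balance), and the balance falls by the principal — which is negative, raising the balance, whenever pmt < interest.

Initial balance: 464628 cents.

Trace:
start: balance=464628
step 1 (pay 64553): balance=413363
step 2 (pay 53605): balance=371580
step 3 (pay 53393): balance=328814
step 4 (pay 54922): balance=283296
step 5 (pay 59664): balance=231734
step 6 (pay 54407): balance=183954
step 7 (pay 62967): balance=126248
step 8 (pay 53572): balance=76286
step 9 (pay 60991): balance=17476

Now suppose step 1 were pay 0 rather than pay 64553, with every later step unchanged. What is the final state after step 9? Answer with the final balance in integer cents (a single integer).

(re-executing from step 1 with the substitution; state before step 1: balance=464628)
step 1 (pay 0): balance=477916
step 2 (pay 53605): balance=437979
step 3 (pay 53393): balance=397112
step 4 (pay 54922): balance=353547
step 5 (pay 59664): balance=303994
step 6 (pay 54407): balance=258281
step 7 (pay 62967): balance=202700
step 8 (pay 53572): balance=154925
step 9 (pay 60991): balance=98364

98364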